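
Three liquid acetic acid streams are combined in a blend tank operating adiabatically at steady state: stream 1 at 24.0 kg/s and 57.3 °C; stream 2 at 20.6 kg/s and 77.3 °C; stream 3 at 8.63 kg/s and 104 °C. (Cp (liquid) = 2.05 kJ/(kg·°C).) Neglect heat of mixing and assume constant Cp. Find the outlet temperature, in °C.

T_out = 72.6 °C

Energy balance with Q = 0: Σ ṁᵢCp,ᵢ(T_out − Tᵢ) = 0
Σ ṁᵢCp,ᵢTᵢ = 24.0×2.05×57.3 + 20.6×2.05×77.3 + 8.63×2.05×104 = 7923.5
Σ ṁᵢCp,ᵢ = 24.0×2.05 + 20.6×2.05 + 8.63×2.05 = 109.12
T_out = 7923.5 / 109.12 = 72.611 °C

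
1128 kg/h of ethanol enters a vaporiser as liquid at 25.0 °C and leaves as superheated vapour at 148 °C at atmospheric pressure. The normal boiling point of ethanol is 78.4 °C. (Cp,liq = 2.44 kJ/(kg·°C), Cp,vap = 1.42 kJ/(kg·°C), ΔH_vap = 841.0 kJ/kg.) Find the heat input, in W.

Q = 335000 W

liquid 25.0→78.4 °C: 130.3 kJ/kg
vaporisation at 78.4 °C: 841 kJ/kg
vapour 78.4→148 °C: 98.832 kJ/kg
Δh = 130.3 + 841 + 98.832 = 1070.1 kJ/kg
Q = ṁ·Δh = 1128 kg/h × 1070.1 kJ/kg = 1.2071e+06 kJ/h
|Q| = 335.31 kW = 335310 W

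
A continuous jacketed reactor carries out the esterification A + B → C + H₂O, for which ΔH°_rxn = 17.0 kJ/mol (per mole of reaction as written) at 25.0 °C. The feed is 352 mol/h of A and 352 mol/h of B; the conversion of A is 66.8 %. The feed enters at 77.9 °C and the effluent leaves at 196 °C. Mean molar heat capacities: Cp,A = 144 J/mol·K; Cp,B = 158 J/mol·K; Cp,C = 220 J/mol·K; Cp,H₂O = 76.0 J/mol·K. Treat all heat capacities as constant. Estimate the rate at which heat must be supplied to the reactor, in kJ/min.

Extent of reaction ξ = 0.668 × 352 = 235.14 mol/h
Reaction term: ξ·ΔH°_rxn = 235.14 × 17.0 = 3997.3 kJ/h
Sensible, feed 77.9→25 °C: -5623.5 kJ/h
Outlet flows (mol/h): A 116.86, B 116.86, C 235.14, H₂O 235.14
Sensible, products 25→196 °C: 17937 kJ/h
Q = ΔH = 16311 kJ/h = 4.5307 kW
Heat supplied = 271.84 kJ/min

Q_in = 272 kJ/min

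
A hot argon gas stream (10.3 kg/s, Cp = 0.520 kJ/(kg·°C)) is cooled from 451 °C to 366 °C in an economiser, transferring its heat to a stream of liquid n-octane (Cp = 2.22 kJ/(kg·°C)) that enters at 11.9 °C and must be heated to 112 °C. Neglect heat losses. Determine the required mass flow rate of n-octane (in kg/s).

ṁ_c = 2.05 kg/s

Heat released by hot stream: Q = 10.3 × 0.520 × (451 − 366) = 455.26 kJ/s
Energy balance on cold side (adiabatic exchanger): Q = ṁ_c·Cp_c·(T_c,out − T_c,in)
ṁ_c = 455.26 / [2.22 × (112 − 11.9)] = 2.0487 kg/s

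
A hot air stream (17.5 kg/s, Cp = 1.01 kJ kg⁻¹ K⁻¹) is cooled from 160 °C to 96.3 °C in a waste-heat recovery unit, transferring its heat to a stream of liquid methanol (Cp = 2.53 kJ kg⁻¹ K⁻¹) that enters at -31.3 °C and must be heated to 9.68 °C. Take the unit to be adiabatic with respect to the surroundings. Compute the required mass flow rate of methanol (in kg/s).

ṁ_c = 10.9 kg/s

Heat released by hot stream: Q = 17.5 × 1.01 × (160 − 96.3) = 1125.9 kJ/s
Energy balance on cold side (adiabatic exchanger): Q = ṁ_c·Cp_c·(T_c,out − T_c,in)
ṁ_c = 1125.9 / [2.53 × (9.68 − -31.3)] = 10.859 kg/s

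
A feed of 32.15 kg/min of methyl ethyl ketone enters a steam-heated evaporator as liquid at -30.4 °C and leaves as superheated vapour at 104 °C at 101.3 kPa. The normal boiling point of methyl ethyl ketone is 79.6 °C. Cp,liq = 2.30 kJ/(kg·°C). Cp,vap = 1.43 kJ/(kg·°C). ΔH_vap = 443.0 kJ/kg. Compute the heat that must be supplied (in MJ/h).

liquid -30.4→79.6 °C: 253 kJ/kg
vaporisation at 79.6 °C: 443 kJ/kg
vapour 79.6→104 °C: 34.892 kJ/kg
Δh = 253 + 443 + 34.892 = 730.89 kJ/kg
Q = ṁ·Δh = 32.15 kg/min × 730.89 kJ/kg = 23498 kJ/min
|Q| = 391.64 kW = 1409.9 MJ/h

Q = 1410 MJ/h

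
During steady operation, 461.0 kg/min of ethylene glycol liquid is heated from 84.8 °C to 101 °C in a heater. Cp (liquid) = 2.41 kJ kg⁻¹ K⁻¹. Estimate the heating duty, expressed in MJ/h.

Q = 1080 MJ/h

Q = ṁ·Cp·ΔT = 461.0 × 2.41 × (101 − 84.8) = 17998 kJ/min
Converting: 17998 / 60 s = 299.97 kW
Heating duty = 1079.9 MJ/h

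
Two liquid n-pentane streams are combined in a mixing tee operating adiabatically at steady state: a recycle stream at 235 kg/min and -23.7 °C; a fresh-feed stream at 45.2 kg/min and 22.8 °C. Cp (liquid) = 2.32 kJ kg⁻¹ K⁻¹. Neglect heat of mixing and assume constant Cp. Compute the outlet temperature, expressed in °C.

No heat crosses the boundary, so H_out = H_in.
T_out = Σ ṁᵢCp,ᵢTᵢ / Σ ṁᵢCp,ᵢ
      = -10530 / 650.06 = -16.199 °C

T_out = -16.2 °C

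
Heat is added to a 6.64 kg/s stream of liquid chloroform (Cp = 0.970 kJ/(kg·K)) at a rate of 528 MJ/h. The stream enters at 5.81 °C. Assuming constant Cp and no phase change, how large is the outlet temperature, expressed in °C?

Q = 528 MJ/h = 146.67 kJ/s
ΔT = Q/(ṁ·Cp) = 146.67/(6.64×0.970) = 22.771 K
T_out = 5.81 + 22.771 = 28.581 °C

T_out = 28.6 °C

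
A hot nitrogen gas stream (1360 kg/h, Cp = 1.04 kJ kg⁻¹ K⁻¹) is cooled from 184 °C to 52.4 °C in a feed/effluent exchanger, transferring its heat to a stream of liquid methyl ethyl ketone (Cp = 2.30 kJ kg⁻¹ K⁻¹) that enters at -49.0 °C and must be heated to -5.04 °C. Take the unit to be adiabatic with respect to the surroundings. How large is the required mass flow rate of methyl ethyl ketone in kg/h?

ṁ_c = 1840 kg/h

Heat released by hot stream: Q = 1360 × 1.04 × (184 − 52.4) = 186140 kJ/h
Energy balance on cold side (adiabatic exchanger): Q = ṁ_c·Cp_c·(T_c,out − T_c,in)
ṁ_c = 186140 / [2.30 × (-5.04 − -49.0)] = 1841 kg/h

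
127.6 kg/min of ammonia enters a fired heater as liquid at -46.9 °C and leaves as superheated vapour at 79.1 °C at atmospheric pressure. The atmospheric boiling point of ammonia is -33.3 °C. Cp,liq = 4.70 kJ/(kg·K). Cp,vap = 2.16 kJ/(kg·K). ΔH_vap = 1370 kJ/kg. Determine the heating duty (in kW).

Q = 3570 kW

liquid -46.9→-33.3 °C: 63.92 kJ/kg
vaporisation at -33.3 °C: 1370 kJ/kg
vapour -33.3→79.1 °C: 242.78 kJ/kg
Δh = 63.92 + 1370 + 242.78 = 1676.7 kJ/kg
Q = ṁ·Δh = 127.6 kg/min × 1676.7 kJ/kg = 213950 kJ/min
|Q| = 3565.8 kW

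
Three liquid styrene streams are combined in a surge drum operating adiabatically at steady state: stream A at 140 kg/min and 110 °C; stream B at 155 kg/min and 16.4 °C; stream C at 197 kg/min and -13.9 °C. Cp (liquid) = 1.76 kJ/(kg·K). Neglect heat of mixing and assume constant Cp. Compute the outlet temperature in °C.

T_out = 30.9 °C

Adiabatic, steady state ⇒ Σ ṁᵢCp,ᵢ(T_out − Tᵢ) = 0
Σ ṁᵢCp,ᵢTᵢ = 140×1.76×110 + 155×1.76×16.4 + 197×1.76×-13.9 = 26759
Σ ṁᵢCp,ᵢ = 140×1.76 + 155×1.76 + 197×1.76 = 865.92
T_out = 26759 / 865.92 = 30.902 °C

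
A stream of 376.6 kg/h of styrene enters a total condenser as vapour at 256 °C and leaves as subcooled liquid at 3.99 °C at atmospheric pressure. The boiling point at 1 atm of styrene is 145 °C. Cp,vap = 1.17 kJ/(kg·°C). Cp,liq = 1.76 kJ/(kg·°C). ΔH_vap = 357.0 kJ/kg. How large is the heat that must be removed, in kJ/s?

Q_c = 76.9 kJ/s

vapour 256→145 °C: -129.87 kJ/kg
condensation at 145 °C: -357 kJ/kg
liquid 145→3.99 °C: -248.18 kJ/kg
Δh = -129.87 + -357 + -248.18 = -735.05 kJ/kg
Q = ṁ·Δh = 376.6 kg/h × -735.05 kJ/kg = -276820 kJ/h
|Q| = 76.894 kW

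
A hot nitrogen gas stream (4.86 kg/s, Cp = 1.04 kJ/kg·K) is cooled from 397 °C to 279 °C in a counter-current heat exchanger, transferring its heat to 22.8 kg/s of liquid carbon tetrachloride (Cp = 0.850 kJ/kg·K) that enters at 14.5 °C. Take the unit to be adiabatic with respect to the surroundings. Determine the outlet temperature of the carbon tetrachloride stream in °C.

T_c,out = 45.3 °C

Heat released by hot stream: Q = 4.86 × 1.04 × (397 − 279) = 596.42 kJ/s
Energy balance on cold side (adiabatic exchanger): Q = ṁ_c·Cp_c·(T_c,out − T_c,in)
T_c,out = 14.5 + 596.42/(22.8 × 0.850) = 45.275 °C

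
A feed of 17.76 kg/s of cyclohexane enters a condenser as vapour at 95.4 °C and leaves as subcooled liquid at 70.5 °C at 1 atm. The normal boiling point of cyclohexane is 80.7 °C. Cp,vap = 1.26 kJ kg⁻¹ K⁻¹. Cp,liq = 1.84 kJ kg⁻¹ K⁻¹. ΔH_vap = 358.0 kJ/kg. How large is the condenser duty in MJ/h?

vapour 95.4→80.7 °C: -18.522 kJ/kg
condensation at 80.7 °C: -358 kJ/kg
liquid 80.7→70.5 °C: -18.768 kJ/kg
Δh = -18.522 + -358 + -18.768 = -395.29 kJ/kg
Q = ṁ·Δh = 17.76 kg/s × -395.29 kJ/kg = -7020.4 kJ/s
|Q| = 7020.4 kW = 25273 MJ/h

Q_c = 25300 MJ/h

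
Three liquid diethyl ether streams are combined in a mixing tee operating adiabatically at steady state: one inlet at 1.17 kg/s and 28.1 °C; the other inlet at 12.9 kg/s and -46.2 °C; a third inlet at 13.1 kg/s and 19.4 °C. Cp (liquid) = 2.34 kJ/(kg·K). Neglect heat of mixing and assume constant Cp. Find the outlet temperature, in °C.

T_out = -11.4 °C

No heat crosses the boundary, so H_out = H_in.
Σ ṁᵢCp,ᵢTᵢ = 1.17×2.34×28.1 + 12.9×2.34×-46.2 + 13.1×2.34×19.4 = -722.97
Σ ṁᵢCp,ᵢ = 1.17×2.34 + 12.9×2.34 + 13.1×2.34 = 63.578
T_out = -722.97 / 63.578 = -11.371 °C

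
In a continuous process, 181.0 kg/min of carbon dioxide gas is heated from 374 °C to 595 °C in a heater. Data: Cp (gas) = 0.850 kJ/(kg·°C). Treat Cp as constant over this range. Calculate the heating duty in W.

Q = ṁ·Cp·ΔT = 181.0 × 0.850 × (595 − 374) = 34001 kJ/min
Converting: 34001 / 60 s = 566.68 kW
Heating duty = 566680 W

Q = 567000 W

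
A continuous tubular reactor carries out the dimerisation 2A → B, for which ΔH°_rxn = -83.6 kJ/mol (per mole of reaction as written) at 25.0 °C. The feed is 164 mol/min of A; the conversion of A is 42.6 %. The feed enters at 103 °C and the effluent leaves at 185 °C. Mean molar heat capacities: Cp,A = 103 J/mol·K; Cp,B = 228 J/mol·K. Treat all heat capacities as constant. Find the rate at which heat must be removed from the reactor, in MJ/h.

Extent of reaction ξ = 0.426 × 164 / 2 = 34.932 mol/min
Reaction term: ξ·ΔH°_rxn = 34.932 × -83.6 = -2920.3 kJ/min
Sensible, feed 103→25 °C: -1317.6 kJ/min
Outlet flows (mol/min): A 94.136, B 34.932
Sensible, products 25→185 °C: 2825.7 kJ/min
Q = ΔH = -1412.2 kJ/min = -23.537 kW
Heat removed = 84.733 MJ/h

Q_out = 84.7 MJ/h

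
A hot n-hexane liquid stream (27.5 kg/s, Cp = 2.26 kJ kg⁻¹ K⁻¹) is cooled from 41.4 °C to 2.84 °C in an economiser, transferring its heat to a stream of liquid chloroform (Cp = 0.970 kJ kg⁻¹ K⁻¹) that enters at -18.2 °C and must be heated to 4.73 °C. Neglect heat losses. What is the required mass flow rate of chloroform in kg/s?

Heat released by hot stream: Q = 27.5 × 2.26 × (41.4 − 2.84) = 2396.5 kJ/s
Energy balance on cold side (adiabatic exchanger): Q = ṁ_c·Cp_c·(T_c,out − T_c,in)
ṁ_c = 2396.5 / [0.970 × (4.73 − -18.2)] = 107.75 kg/s

ṁ_c = 108 kg/s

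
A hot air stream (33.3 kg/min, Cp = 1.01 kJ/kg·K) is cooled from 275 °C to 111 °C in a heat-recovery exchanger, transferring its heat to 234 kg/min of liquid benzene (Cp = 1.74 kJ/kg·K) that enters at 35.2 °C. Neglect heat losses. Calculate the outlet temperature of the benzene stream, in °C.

Heat released by hot stream: Q = 33.3 × 1.01 × (275 − 111) = 5515.8 kJ/min
Energy balance on cold side (adiabatic exchanger): Q = ṁ_c·Cp_c·(T_c,out − T_c,in)
T_c,out = 35.2 + 5515.8/(234 × 1.74) = 48.747 °C

T_c,out = 48.7 °C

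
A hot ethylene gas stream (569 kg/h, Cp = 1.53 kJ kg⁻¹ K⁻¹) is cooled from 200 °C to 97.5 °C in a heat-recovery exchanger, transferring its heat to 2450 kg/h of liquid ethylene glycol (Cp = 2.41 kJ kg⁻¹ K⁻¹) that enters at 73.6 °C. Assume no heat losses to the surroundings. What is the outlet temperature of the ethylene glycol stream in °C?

Heat released by hot stream: Q = 569 × 1.53 × (200 − 97.5) = 89233 kJ/h
Energy balance on cold side (adiabatic exchanger): Q = ṁ_c·Cp_c·(T_c,out − T_c,in)
T_c,out = 73.6 + 89233/(2450 × 2.41) = 88.713 °C

T_c,out = 88.7 °C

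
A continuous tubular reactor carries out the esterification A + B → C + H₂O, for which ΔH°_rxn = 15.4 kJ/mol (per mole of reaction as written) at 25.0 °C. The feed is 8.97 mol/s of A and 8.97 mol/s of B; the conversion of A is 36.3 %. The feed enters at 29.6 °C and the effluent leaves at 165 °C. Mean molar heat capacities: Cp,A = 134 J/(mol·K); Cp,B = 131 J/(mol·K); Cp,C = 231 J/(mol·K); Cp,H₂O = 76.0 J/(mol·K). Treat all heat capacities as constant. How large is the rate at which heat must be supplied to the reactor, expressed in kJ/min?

Q_in = 23500 kJ/min

Extent of reaction ξ = 0.363 × 8.97 = 3.2561 mol/s
Reaction term: ξ·ΔH°_rxn = 3.2561 × 15.4 = 50.144 kJ/s
Sensible, feed 29.6→25 °C: -10.934 kJ/s
Outlet flows (mol/s): A 5.7139, B 5.7139, C 3.2561, H₂O 3.2561
Sensible, products 25→165 °C: 351.93 kJ/s
Q = ΔH = 391.14 kJ/s = 391.14 kW
Heat supplied = 23469 kJ/min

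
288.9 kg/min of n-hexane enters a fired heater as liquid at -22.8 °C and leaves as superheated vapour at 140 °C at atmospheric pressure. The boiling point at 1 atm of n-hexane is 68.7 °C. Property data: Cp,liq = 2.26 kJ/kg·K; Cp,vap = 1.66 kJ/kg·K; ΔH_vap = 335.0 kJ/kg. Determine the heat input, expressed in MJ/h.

Q = 11400 MJ/h

liquid -22.8→68.7 °C: 206.79 kJ/kg
vaporisation at 68.7 °C: 335 kJ/kg
vapour 68.7→140 °C: 118.36 kJ/kg
Δh = 206.79 + 335 + 118.36 = 660.15 kJ/kg
Q = ṁ·Δh = 288.9 kg/min × 660.15 kJ/kg = 190720 kJ/min
|Q| = 3178.6 kW = 11443 MJ/h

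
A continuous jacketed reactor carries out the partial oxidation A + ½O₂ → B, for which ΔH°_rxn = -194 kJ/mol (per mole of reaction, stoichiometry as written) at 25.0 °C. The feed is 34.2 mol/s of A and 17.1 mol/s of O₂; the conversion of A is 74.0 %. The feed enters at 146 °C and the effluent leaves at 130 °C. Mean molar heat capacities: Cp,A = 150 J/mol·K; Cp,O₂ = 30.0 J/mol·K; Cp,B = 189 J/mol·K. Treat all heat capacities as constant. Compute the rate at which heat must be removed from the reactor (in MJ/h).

Extent of reaction ξ = 0.740 × 34.2 = 25.308 mol/s
Reaction term: ξ·ΔH°_rxn = 25.308 × -194 = -4909.8 kJ/s
Sensible, feed 146→25 °C: -682.8 kJ/s
Outlet flows (mol/s): A 8.892, O₂ 4.446, B 25.308
Sensible, products 25→130 °C: 656.29 kJ/s
Q = ΔH = -4936.3 kJ/s = -4936.3 kW
Heat removed = 17771 MJ/h

Q_out = 17800 MJ/h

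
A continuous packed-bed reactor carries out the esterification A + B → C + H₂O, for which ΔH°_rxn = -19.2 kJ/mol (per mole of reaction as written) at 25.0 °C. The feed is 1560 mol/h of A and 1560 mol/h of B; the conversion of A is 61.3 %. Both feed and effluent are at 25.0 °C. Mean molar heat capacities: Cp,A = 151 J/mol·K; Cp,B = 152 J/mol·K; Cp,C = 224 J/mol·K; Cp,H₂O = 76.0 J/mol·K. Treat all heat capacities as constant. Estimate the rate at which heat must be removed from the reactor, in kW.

Extent of reaction ξ = 0.613 × 1560 = 956.28 mol/h
Reaction term: ξ·ΔH°_rxn = 956.28 × -19.2 = -18361 kJ/h
Q = ΔH = -18361 kJ/h = -5.1002 kW
Heat removed = 5.1002 kW

Q_out = 5.10 kW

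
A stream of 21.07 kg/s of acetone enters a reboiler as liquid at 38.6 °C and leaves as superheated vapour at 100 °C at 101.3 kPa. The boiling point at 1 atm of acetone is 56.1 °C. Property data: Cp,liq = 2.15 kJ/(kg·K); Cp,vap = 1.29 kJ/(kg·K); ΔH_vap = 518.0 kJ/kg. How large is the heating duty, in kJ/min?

liquid 38.6→56.1 °C: 37.625 kJ/kg
vaporisation at 56.1 °C: 518 kJ/kg
vapour 56.1→100 °C: 56.631 kJ/kg
Δh = 37.625 + 518 + 56.631 = 612.26 kJ/kg
Q = ṁ·Δh = 21.07 kg/s × 612.26 kJ/kg = 12900 kJ/s
|Q| = 12900 kW = 774010 kJ/min

Q = 774000 kJ/min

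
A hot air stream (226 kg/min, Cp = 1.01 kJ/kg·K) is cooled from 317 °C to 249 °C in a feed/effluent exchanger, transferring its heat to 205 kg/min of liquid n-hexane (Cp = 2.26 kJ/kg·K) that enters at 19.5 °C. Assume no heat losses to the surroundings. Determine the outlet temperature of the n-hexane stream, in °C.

Heat released by hot stream: Q = 226 × 1.01 × (317 − 249) = 15522 kJ/min
Energy balance on cold side (adiabatic exchanger): Q = ṁ_c·Cp_c·(T_c,out − T_c,in)
T_c,out = 19.5 + 15522/(205 × 2.26) = 53.002 °C

T_c,out = 53.0 °C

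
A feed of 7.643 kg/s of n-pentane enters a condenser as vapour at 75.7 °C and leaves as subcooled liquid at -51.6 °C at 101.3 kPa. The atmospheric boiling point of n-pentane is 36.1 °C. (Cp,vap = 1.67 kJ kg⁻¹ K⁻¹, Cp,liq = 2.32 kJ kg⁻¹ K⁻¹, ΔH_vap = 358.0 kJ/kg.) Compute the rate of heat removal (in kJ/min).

Q_c = 288000 kJ/min

vapour 75.7→36.1 °C: -66.132 kJ/kg
condensation at 36.1 °C: -358 kJ/kg
liquid 36.1→-51.6 °C: -203.46 kJ/kg
Δh = -66.132 + -358 + -203.46 = -627.6 kJ/kg
Q = ṁ·Δh = 7.643 kg/s × -627.6 kJ/kg = -4796.7 kJ/s
|Q| = 4796.7 kW = 287800 kJ/min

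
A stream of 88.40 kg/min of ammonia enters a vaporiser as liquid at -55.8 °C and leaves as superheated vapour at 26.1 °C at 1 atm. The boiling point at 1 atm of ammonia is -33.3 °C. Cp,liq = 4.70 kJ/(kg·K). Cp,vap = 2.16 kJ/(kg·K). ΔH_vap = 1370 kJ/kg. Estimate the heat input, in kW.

Q = 2360 kW

liquid -55.8→-33.3 °C: 105.75 kJ/kg
vaporisation at -33.3 °C: 1370 kJ/kg
vapour -33.3→26.1 °C: 128.3 kJ/kg
Δh = 105.75 + 1370 + 128.3 = 1604.1 kJ/kg
Q = ṁ·Δh = 88.40 kg/min × 1604.1 kJ/kg = 141800 kJ/min
|Q| = 2363.3 kW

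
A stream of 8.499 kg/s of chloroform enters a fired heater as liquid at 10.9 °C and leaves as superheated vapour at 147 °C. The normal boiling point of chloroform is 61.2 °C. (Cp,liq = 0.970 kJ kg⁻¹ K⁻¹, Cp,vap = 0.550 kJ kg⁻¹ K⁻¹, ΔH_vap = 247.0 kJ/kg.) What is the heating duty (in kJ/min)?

Q = 175000 kJ/min

liquid 10.9→61.2 °C: 48.791 kJ/kg
vaporisation at 61.2 °C: 247 kJ/kg
vapour 61.2→147 °C: 47.19 kJ/kg
Δh = 48.791 + 247 + 47.19 = 342.98 kJ/kg
Q = ṁ·Δh = 8.499 kg/s × 342.98 kJ/kg = 2915 kJ/s
|Q| = 2915 kW = 174900 kJ/min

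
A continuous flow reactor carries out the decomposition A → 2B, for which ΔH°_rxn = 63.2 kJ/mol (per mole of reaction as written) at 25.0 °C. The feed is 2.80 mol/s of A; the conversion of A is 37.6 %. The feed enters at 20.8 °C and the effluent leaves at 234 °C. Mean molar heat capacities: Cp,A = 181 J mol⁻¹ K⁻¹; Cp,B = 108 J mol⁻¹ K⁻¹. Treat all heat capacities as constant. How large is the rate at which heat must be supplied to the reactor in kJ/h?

Extent of reaction ξ = 0.376 × 2.80 = 1.0528 mol/s
Reaction term: ξ·ΔH°_rxn = 1.0528 × 63.2 = 66.537 kJ/s
Sensible, feed 20.8→25 °C: 2.1286 kJ/s
Outlet flows (mol/s): A 1.7472, B 2.1056
Sensible, products 25→234 °C: 113.62 kJ/s
Q = ΔH = 182.29 kJ/s = 182.29 kW
Heat supplied = 656240 kJ/h

Q_in = 656000 kJ/h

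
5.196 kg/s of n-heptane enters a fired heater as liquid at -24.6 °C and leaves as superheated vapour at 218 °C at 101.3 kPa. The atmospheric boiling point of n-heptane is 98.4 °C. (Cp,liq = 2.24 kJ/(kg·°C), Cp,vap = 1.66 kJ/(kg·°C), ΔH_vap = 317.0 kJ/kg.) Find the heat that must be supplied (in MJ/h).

liquid -24.6→98.4 °C: 275.52 kJ/kg
vaporisation at 98.4 °C: 317 kJ/kg
vapour 98.4→218 °C: 198.54 kJ/kg
Δh = 275.52 + 317 + 198.54 = 791.06 kJ/kg
Q = ṁ·Δh = 5.196 kg/s × 791.06 kJ/kg = 4110.3 kJ/s
|Q| = 4110.3 kW = 14797 MJ/h

Q = 14800 MJ/h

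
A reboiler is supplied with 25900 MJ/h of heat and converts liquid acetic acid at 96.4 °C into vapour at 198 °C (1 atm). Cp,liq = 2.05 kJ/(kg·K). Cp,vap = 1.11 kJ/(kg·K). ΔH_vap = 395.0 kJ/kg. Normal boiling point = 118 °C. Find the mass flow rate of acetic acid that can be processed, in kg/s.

Δh = 2.05×(118−96.4) + 395.0 + 1.11×(198−118) = 528.08 kJ/kg
Q = 25900 MJ/h = 7194.4 kJ/s = 7194.4 kJ/s
ṁ = Q/Δh = 7194.4 / 528.08 = 13.624 kg/s

ṁ = 13.6 kg/s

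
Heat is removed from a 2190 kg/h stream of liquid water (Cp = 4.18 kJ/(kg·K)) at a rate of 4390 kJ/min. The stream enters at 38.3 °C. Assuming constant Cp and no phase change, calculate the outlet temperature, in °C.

T_out = 9.53 °C

Q = 4390 kJ/min = 263400 kJ/h
ΔT = Q/(ṁ·Cp) = 263400/(2190×4.18) = 28.774 K
T_out = 38.3 − 28.774 = 9.5263 °C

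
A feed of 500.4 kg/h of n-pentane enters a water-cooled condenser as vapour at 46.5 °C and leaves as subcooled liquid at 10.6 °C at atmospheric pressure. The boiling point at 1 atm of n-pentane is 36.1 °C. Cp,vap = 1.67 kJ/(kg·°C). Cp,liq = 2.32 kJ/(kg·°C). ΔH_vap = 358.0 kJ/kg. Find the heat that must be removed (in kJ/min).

Q_c = 3620 kJ/min

vapour 46.5→36.1 °C: -17.368 kJ/kg
condensation at 36.1 °C: -358 kJ/kg
liquid 36.1→10.6 °C: -59.16 kJ/kg
Δh = -17.368 + -358 + -59.16 = -434.53 kJ/kg
Q = ṁ·Δh = 500.4 kg/h × -434.53 kJ/kg = -217440 kJ/h
|Q| = 60.399 kW = 3624 kJ/min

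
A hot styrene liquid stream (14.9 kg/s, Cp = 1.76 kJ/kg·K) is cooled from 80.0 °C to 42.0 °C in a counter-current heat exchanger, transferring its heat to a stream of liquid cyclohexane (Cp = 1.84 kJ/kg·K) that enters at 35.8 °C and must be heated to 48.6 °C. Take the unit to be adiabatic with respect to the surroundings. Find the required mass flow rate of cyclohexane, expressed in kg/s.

ṁ_c = 42.3 kg/s

Heat released by hot stream: Q = 14.9 × 1.76 × (80.0 − 42.0) = 996.51 kJ/s
Energy balance on cold side (adiabatic exchanger): Q = ṁ_c·Cp_c·(T_c,out − T_c,in)
ṁ_c = 996.51 / [1.84 × (48.6 − 35.8)] = 42.311 kg/s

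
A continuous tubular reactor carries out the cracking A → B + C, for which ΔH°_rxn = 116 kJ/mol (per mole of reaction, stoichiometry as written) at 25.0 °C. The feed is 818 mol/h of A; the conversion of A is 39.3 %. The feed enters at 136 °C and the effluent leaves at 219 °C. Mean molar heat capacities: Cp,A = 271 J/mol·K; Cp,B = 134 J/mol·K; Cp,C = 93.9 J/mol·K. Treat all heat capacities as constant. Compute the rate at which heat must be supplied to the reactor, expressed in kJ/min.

Q_in = 883 kJ/min

Extent of reaction ξ = 0.393 × 818 = 321.47 mol/h
Reaction term: ξ·ΔH°_rxn = 321.47 × 116 = 37291 kJ/h
Sensible, feed 136→25 °C: -24606 kJ/h
Outlet flows (mol/h): A 496.53, B 321.47, C 321.47
Sensible, products 25→219 °C: 40318 kJ/h
Q = ΔH = 53002 kJ/h = 14.723 kW
Heat supplied = 883.37 kJ/min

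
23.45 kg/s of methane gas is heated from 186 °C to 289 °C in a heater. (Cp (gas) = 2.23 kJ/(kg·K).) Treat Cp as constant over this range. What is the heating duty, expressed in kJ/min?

Q = ṁ·Cp·ΔT = 23.45 × 2.23 × (289 − 186) = 5386.2 kJ/s
Heating duty = 323170 kJ/min

Q = 323000 kJ/min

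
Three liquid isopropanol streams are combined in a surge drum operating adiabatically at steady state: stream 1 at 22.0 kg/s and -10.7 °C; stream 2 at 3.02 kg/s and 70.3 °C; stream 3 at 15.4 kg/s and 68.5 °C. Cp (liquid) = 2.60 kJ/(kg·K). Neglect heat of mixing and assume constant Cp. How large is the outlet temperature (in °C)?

T_out = 25.5 °C

No heat crosses the boundary, so H_out = H_in.
T_out = Σ ṁᵢCp,ᵢTᵢ / Σ ṁᵢCp,ᵢ
      = 2682.7 / 105.09 = 25.527 °C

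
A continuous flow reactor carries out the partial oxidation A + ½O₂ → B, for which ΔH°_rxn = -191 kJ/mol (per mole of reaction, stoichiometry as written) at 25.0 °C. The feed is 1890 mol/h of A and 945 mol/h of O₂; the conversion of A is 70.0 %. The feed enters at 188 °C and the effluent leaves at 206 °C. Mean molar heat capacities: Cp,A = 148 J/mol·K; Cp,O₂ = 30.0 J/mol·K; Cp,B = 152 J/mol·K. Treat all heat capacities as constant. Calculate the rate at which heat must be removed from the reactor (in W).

Q_out = 69400 W

Extent of reaction ξ = 0.700 × 1890 = 1323 mol/h
Reaction term: ξ·ΔH°_rxn = 1323 × -191 = -252690 kJ/h
Sensible, feed 188→25 °C: -50215 kJ/h
Outlet flows (mol/h): A 567, O₂ 283.5, B 1323
Sensible, products 25→206 °C: 53127 kJ/h
Q = ΔH = -249780 kJ/h = -69.384 kW
Heat removed = 69384 W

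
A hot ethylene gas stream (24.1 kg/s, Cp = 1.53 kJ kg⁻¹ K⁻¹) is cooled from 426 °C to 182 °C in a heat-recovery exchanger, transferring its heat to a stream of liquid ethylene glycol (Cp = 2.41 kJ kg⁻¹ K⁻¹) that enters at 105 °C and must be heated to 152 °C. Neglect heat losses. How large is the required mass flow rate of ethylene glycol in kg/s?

ṁ_c = 79.4 kg/s

Heat released by hot stream: Q = 24.1 × 1.53 × (426 − 182) = 8997 kJ/s
Energy balance on cold side (adiabatic exchanger): Q = ṁ_c·Cp_c·(T_c,out − T_c,in)
ṁ_c = 8997 / [2.41 × (152 − 105)] = 79.43 kg/s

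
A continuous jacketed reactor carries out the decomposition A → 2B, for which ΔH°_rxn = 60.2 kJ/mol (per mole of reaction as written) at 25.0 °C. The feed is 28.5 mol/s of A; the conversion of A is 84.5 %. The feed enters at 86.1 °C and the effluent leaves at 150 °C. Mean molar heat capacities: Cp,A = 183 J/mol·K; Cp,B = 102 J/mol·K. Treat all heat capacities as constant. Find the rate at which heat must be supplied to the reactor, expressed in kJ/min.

Extent of reaction ξ = 0.845 × 28.5 = 24.082 mol/s
Reaction term: ξ·ΔH°_rxn = 24.082 × 60.2 = 1449.8 kJ/s
Sensible, feed 86.1→25 °C: -318.67 kJ/s
Outlet flows (mol/s): A 4.4175, B 48.165
Sensible, products 25→150 °C: 715.15 kJ/s
Q = ΔH = 1846.3 kJ/s = 1846.3 kW
Heat supplied = 110780 kJ/min

Q_in = 111000 kJ/min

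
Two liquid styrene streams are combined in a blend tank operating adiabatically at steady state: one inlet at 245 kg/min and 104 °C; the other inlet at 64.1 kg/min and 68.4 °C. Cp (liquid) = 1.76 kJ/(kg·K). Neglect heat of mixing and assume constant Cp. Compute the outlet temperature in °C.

T_out = 96.6 °C

Energy balance with Q = 0: Σ ṁᵢCp,ᵢ(T_out − Tᵢ) = 0
T_out = Σ ṁᵢCp,ᵢTᵢ / Σ ṁᵢCp,ᵢ
      = 52561 / 544.02 = 96.617 °C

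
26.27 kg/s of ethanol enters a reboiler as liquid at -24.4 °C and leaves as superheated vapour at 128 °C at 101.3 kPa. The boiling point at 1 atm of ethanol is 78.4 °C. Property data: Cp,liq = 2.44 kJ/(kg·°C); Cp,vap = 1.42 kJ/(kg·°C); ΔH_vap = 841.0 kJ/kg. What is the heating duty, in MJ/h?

liquid -24.4→78.4 °C: 250.83 kJ/kg
vaporisation at 78.4 °C: 841 kJ/kg
vapour 78.4→128 °C: 70.432 kJ/kg
Δh = 250.83 + 841 + 70.432 = 1162.3 kJ/kg
Q = ṁ·Δh = 26.27 kg/s × 1162.3 kJ/kg = 30533 kJ/s
|Q| = 30533 kW = 109920 MJ/h

Q = 110000 MJ/h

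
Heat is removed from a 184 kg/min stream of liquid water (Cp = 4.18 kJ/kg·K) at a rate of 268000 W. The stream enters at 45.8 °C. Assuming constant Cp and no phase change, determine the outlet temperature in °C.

Q = 268000 W = 16080 kJ/min
ΔT = Q/(ṁ·Cp) = 16080/(184×4.18) = 20.907 K
T_out = 45.8 − 20.907 = 24.893 °C

T_out = 24.9 °C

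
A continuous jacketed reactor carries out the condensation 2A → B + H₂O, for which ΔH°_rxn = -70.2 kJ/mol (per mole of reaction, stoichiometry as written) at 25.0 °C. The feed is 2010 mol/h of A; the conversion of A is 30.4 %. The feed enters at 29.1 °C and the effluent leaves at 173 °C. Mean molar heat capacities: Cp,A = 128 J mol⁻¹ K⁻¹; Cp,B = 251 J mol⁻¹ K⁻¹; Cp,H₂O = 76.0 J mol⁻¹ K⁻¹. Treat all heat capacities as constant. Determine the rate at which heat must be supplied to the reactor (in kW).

Extent of reaction ξ = 0.304 × 2010 / 2 = 305.52 mol/h
Reaction term: ξ·ΔH°_rxn = 305.52 × -70.2 = -21448 kJ/h
Sensible, feed 29.1→25 °C: -1054.8 kJ/h
Outlet flows (mol/h): A 1399, B 305.52, H₂O 305.52
Sensible, products 25→173 °C: 41288 kJ/h
Q = ΔH = 18785 kJ/h = 5.2182 kW
Heat supplied = 5.2182 kW

Q_in = 5.22 kW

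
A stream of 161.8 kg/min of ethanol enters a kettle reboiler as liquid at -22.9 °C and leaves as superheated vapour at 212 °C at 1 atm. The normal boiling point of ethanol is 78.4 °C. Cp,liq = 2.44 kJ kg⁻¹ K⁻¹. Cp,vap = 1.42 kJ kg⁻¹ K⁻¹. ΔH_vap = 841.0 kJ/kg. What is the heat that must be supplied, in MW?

liquid -22.9→78.4 °C: 247.17 kJ/kg
vaporisation at 78.4 °C: 841 kJ/kg
vapour 78.4→212 °C: 189.71 kJ/kg
Δh = 247.17 + 841 + 189.71 = 1277.9 kJ/kg
Q = ṁ·Δh = 161.8 kg/min × 1277.9 kJ/kg = 206760 kJ/min
|Q| = 3446 kW = 3.446 MW

Q = 3.45 MW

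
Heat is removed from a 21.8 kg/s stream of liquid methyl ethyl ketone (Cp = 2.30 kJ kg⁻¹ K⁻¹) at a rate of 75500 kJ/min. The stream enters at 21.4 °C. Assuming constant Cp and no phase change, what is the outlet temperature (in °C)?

Q = 75500 kJ/min = 1258.3 kJ/s
ΔT = Q/(ṁ·Cp) = 1258.3/(21.8×2.30) = 25.096 K
T_out = 21.4 − 25.096 = -3.6964 °C

T_out = -3.70 °C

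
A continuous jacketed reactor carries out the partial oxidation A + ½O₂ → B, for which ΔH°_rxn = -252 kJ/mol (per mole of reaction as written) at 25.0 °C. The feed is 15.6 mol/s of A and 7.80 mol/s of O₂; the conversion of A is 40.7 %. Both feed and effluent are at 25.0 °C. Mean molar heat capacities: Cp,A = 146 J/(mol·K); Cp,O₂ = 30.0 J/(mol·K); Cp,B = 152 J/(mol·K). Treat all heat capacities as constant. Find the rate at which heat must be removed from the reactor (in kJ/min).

Q_out = 96000 kJ/min

Extent of reaction ξ = 0.407 × 15.6 = 6.3492 mol/s
Reaction term: ξ·ΔH°_rxn = 6.3492 × -252 = -1600 kJ/s
Q = ΔH = -1600 kJ/s = -1600 kW
Heat removed = 96000 kJ/min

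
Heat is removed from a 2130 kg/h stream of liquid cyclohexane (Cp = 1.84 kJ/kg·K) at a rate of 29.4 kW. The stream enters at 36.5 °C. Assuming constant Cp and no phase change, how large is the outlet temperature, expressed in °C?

T_out = 9.49 °C

Q = 29.4 kW = 105840 kJ/h
ΔT = Q/(ṁ·Cp) = 105840/(2130×1.84) = 27.006 K
T_out = 36.5 − 27.006 = 9.4945 °C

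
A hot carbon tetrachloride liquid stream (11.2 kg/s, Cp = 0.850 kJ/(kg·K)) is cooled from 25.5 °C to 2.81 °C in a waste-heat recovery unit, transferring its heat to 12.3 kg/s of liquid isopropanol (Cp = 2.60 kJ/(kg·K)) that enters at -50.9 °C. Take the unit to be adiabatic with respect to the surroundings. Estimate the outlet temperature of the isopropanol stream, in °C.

T_c,out = -44.1 °C

Heat released by hot stream: Q = 11.2 × 0.850 × (25.5 − 2.81) = 216.01 kJ/s
Energy balance on cold side (adiabatic exchanger): Q = ṁ_c·Cp_c·(T_c,out − T_c,in)
T_c,out = -50.9 + 216.01/(12.3 × 2.60) = -44.146 °C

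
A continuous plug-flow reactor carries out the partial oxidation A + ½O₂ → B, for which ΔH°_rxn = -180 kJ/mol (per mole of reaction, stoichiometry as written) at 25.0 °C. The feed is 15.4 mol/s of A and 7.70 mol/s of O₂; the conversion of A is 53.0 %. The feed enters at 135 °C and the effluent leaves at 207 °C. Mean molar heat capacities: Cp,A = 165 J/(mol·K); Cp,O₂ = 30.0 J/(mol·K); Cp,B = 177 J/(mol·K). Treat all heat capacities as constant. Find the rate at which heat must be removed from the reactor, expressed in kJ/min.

Extent of reaction ξ = 0.530 × 15.4 = 8.162 mol/s
Reaction term: ξ·ΔH°_rxn = 8.162 × -180 = -1469.2 kJ/s
Sensible, feed 135→25 °C: -304.92 kJ/s
Outlet flows (mol/s): A 7.238, O₂ 3.619, B 8.162
Sensible, products 25→207 °C: 500.05 kJ/s
Q = ΔH = -1274 kJ/s = -1274 kW
Heat removed = 76442 kJ/min

Q_out = 76400 kJ/min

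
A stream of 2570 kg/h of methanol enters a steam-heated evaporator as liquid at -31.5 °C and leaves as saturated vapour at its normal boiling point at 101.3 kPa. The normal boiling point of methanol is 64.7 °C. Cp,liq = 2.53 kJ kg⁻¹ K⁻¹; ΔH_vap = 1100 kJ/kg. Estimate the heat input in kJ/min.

liquid -31.5→64.7 °C: 243.39 kJ/kg
vaporisation at 64.7 °C: 1100 kJ/kg
Δh = 243.39 + 1100 = 1343.4 kJ/kg
Q = ṁ·Δh = 2570 kg/h × 1343.4 kJ/kg = 3.4525e+06 kJ/h
|Q| = 959.03 kW = 57542 kJ/min

Q = 57500 kJ/min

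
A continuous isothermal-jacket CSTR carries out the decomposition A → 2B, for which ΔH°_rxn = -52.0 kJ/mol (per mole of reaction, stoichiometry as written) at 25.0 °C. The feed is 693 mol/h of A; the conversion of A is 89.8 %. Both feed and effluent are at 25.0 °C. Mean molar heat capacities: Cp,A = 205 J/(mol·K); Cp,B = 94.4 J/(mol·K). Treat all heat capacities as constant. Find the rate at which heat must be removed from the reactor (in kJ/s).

Q_out = 8.99 kJ/s

Extent of reaction ξ = 0.898 × 693 = 622.31 mol/h
Reaction term: ξ·ΔH°_rxn = 622.31 × -52.0 = -32360 kJ/h
Q = ΔH = -32360 kJ/h = -8.989 kW
Heat removed = 8.989 kJ/s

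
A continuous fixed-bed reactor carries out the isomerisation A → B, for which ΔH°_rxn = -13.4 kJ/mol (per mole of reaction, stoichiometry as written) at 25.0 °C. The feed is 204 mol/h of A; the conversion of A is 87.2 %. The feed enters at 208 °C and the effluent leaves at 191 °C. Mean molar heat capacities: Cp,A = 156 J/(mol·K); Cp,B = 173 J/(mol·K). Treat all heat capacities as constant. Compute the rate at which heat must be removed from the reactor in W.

Q_out = 673 W

Extent of reaction ξ = 0.872 × 204 = 177.89 mol/h
Reaction term: ξ·ΔH°_rxn = 177.89 × -13.4 = -2383.7 kJ/h
Sensible, feed 208→25 °C: -5823.8 kJ/h
Outlet flows (mol/h): A 26.112, B 177.89
Sensible, products 25→191 °C: 5784.8 kJ/h
Q = ΔH = -2422.7 kJ/h = -0.67297 kW
Heat removed = 672.97 W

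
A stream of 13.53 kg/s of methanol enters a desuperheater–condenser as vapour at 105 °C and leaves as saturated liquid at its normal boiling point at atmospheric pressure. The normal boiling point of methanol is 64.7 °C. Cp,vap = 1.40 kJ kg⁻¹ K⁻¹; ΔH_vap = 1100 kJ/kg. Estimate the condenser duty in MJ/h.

Q_c = 56300 MJ/h

vapour 105→64.7 °C: -56.42 kJ/kg
condensation at 64.7 °C: -1100 kJ/kg
Δh = -56.42 + -1100 = -1156.4 kJ/kg
Q = ṁ·Δh = 13.53 kg/s × -1156.4 kJ/kg = -15646 kJ/s
|Q| = 15646 kW = 56327 MJ/h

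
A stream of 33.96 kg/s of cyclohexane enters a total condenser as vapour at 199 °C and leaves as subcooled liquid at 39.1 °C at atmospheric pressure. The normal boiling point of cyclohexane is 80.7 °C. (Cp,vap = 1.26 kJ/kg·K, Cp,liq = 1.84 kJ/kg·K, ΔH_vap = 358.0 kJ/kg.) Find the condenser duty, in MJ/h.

Q_c = 71300 MJ/h

vapour 199→80.7 °C: -149.06 kJ/kg
condensation at 80.7 °C: -358 kJ/kg
liquid 80.7→39.1 °C: -76.544 kJ/kg
Δh = -149.06 + -358 + -76.544 = -583.6 kJ/kg
Q = ṁ·Δh = 33.96 kg/s × -583.6 kJ/kg = -19819 kJ/s
|Q| = 19819 kW = 71349 MJ/h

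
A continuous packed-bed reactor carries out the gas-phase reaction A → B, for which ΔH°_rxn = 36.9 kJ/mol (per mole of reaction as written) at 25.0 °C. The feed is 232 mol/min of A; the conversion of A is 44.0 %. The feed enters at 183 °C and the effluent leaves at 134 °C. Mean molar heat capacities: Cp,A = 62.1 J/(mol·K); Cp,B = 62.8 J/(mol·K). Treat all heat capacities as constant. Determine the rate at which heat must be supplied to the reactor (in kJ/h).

Q_in = 184000 kJ/h

Extent of reaction ξ = 0.440 × 232 = 102.08 mol/min
Reaction term: ξ·ΔH°_rxn = 102.08 × 36.9 = 3766.8 kJ/min
Sensible, feed 183→25 °C: -2276.3 kJ/min
Outlet flows (mol/min): A 129.92, B 102.08
Sensible, products 25→134 °C: 1578.2 kJ/min
Q = ΔH = 3068.6 kJ/min = 51.143 kW
Heat supplied = 184120 kJ/h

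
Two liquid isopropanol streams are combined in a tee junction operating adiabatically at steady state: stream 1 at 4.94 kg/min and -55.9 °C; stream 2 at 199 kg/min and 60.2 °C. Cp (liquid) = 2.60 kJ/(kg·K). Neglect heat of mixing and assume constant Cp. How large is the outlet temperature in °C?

Adiabatic, steady state ⇒ Σ ṁᵢCp,ᵢ(T_out − Tᵢ) = 0
Σ ṁᵢCp,ᵢTᵢ = 4.94×2.60×-55.9 + 199×2.60×60.2 = 30430
Σ ṁᵢCp,ᵢ = 4.94×2.60 + 199×2.60 = 530.24
T_out = 30430 / 530.24 = 57.388 °C

T_out = 57.4 °C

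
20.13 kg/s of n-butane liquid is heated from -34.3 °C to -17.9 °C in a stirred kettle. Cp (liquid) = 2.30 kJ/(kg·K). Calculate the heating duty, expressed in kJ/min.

Q = ṁ·Cp·ΔT = 20.13 × 2.30 × (-17.9 − -34.3) = 759.3 kJ/s
Heating duty = 45558 kJ/min

Q = 45600 kJ/min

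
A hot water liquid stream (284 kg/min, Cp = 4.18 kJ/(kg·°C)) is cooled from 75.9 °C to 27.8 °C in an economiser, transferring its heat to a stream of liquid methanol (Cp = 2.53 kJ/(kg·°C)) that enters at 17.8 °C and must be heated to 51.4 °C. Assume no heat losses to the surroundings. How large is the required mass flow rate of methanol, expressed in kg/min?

Heat released by hot stream: Q = 284 × 4.18 × (75.9 − 27.8) = 57100 kJ/min
Energy balance on cold side (adiabatic exchanger): Q = ṁ_c·Cp_c·(T_c,out − T_c,in)
ṁ_c = 57100 / [2.53 × (51.4 − 17.8)] = 671.71 kg/min

ṁ_c = 672 kg/min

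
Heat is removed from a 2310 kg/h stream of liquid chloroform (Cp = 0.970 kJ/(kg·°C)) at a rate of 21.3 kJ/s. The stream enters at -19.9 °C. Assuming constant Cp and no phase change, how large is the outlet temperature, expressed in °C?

T_out = -54.1 °C

Q = 21.3 kJ/s = 76680 kJ/h
ΔT = Q/(ṁ·Cp) = 76680/(2310×0.970) = 34.221 K
T_out = -19.9 − 34.221 = -54.121 °C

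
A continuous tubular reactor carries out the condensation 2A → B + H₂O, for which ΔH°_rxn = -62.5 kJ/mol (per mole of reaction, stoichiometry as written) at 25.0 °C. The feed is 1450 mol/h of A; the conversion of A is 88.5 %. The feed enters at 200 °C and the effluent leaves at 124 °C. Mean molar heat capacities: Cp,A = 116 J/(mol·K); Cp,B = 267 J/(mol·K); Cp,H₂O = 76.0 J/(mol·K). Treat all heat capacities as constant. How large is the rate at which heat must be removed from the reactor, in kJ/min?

Extent of reaction ξ = 0.885 × 1450 / 2 = 641.62 mol/h
Reaction term: ξ·ΔH°_rxn = 641.62 × -62.5 = -40102 kJ/h
Sensible, feed 200→25 °C: -29435 kJ/h
Outlet flows (mol/h): A 166.75, B 641.62, H₂O 641.62
Sensible, products 25→124 °C: 23703 kJ/h
Q = ΔH = -45834 kJ/h = -12.732 kW
Heat removed = 763.9 kJ/min

Q_out = 764 kJ/min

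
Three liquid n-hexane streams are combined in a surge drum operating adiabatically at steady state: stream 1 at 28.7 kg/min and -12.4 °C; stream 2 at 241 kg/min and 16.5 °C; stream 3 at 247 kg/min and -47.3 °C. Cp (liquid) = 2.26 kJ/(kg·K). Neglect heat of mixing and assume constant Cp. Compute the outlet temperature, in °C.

No heat crosses the boundary, so H_out = H_in.
T_out = Σ ṁᵢCp,ᵢTᵢ / Σ ṁᵢCp,ᵢ
      = -18221 / 1167.7 = -15.604 °C

T_out = -15.6 °C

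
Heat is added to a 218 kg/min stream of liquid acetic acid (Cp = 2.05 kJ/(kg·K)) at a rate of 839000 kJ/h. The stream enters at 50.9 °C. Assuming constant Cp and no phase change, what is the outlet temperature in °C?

Q = 839000 kJ/h = 13983 kJ/min
ΔT = Q/(ṁ·Cp) = 13983/(218×2.05) = 31.29 K
T_out = 50.9 + 31.29 = 82.19 °C

T_out = 82.2 °C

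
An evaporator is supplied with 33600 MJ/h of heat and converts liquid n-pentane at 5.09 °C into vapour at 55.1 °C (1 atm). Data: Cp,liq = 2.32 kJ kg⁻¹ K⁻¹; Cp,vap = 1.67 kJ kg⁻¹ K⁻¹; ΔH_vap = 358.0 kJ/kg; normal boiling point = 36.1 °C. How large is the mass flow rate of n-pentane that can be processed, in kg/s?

Δh = 2.32×(36.1−5.09) + 358.0 + 1.67×(55.1−36.1) = 461.67 kJ/kg
Q = 33600 MJ/h = 9333.3 kJ/s = 9333.3 kJ/s
ṁ = Q/Δh = 9333.3 / 461.67 = 20.216 kg/s

ṁ = 20.2 kg/s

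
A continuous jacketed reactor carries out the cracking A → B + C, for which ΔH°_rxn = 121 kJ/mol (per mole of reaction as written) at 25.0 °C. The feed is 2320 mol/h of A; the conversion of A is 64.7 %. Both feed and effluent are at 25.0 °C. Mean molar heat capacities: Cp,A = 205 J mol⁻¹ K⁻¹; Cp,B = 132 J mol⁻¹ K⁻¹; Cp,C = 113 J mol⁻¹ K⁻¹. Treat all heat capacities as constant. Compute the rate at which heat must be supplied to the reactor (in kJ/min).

Q_in = 3030 kJ/min

Extent of reaction ξ = 0.647 × 2320 = 1501 mol/h
Reaction term: ξ·ΔH°_rxn = 1501 × 121 = 181630 kJ/h
Q = ΔH = 181630 kJ/h = 50.452 kW
Heat supplied = 3027.1 kJ/min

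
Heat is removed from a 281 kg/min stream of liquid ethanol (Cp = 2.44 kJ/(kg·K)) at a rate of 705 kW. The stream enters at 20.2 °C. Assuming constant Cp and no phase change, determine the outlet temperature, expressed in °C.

T_out = -41.5 °C

Q = 705 kW = 42300 kJ/min
ΔT = Q/(ṁ·Cp) = 42300/(281×2.44) = 61.694 K
T_out = 20.2 − 61.694 = -41.494 °C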